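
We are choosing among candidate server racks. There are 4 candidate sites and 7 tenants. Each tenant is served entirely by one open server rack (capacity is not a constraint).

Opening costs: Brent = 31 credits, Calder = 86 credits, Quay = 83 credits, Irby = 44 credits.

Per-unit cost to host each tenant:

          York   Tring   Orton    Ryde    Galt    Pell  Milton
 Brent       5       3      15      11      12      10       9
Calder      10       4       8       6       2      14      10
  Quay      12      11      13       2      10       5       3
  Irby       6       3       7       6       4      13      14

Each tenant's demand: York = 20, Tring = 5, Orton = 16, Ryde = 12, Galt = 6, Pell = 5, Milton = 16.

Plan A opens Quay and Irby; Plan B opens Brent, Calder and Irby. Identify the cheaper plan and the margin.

Plan A is cheaper by 171.

Plan A: {Quay, Irby}: York→Irby 6·20=120, Tring→Irby 3·5=15, Orton→Irby 7·16=112, Ryde→Quay 2·12=24, Galt→Irby 4·6=24, Pell→Quay 5·5=25, Milton→Quay 3·16=48. Service 368; fixed 127; total 495.
Plan B: {Brent, Calder, Irby}: York→Brent 5·20=100, Tring→Brent 3·5=15, Orton→Irby 7·16=112, Ryde→Calder 6·12=72, Galt→Calder 2·6=12, Pell→Brent 10·5=50, Milton→Brent 9·16=144. Service 505; fixed 161; total 666.
Difference: |495 − 666| = 171.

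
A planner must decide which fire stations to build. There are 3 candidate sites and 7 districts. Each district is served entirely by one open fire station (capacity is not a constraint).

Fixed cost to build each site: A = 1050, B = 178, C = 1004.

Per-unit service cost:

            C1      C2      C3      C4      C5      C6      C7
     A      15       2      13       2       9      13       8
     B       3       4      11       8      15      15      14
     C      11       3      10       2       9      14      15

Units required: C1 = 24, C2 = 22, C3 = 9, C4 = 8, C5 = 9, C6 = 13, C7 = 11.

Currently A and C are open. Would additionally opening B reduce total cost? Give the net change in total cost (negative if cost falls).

Yes — net change −14 (cost falls by 14).

Current service cost with {A, C}: 752.
Adding B: each district re-picks its cheapest; new service cost 560, saving 192.
Extra fixed cost: 178. Net change = 178 − 192 = -14.
(Totals: 2806 → 2792.)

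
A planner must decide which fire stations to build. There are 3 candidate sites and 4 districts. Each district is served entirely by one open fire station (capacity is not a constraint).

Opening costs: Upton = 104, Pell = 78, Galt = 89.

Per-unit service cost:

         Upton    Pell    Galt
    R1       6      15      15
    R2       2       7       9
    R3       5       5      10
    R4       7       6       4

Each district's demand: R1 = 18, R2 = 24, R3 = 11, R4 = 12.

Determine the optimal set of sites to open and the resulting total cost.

Open Upton only; minimum total cost 399.

For any fixed open set, each district goes to its cheapest open site; total = fixed + service.
{Upton}: R1→Upton 6·18=108, R2→Upton 2·24=48, R3→Upton 5·11=55, R4→Upton 7·12=84. Service 295; fixed 104; total 399.
{Upton, Galt}: service 259 + fixed 193 = 452
{Upton, Pell}: service 283 + fixed 182 = 465
{Upton, Pell, Galt}: R1→Upton 6·18=108, R2→Upton 2·24=48, R3→Upton 5·11=55, R4→Galt 4·12=48. Service 259; fixed 271; total 530.
(All 7 nonempty subsets were checked; Upton only is lowest.)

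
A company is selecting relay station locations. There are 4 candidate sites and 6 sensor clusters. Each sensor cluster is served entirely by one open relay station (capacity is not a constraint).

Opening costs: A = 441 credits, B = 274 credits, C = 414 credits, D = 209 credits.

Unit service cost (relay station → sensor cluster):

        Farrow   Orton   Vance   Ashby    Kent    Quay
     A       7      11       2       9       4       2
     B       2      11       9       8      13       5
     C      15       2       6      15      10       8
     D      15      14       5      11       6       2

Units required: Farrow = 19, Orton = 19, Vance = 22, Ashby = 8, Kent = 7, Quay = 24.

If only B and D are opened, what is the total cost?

Each sensor cluster is assigned to its cheapest site among the open ones.
{B, D}: Farrow→B 2·19=38, Orton→B 11·19=209, Vance→D 5·22=110, Ashby→B 8·8=64, Kent→D 6·7=42, Quay→D 2·24=48. Service 511; fixed 483; total 994.

Total cost: 994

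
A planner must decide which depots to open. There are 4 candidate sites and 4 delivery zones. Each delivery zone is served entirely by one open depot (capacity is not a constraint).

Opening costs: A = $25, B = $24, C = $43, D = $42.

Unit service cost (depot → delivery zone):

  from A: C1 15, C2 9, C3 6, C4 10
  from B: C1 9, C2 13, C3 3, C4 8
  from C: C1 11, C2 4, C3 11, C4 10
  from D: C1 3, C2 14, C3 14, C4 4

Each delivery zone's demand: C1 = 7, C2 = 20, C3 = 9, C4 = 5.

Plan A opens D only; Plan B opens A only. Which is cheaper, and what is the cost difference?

Plan A: {D}: C1→D 3·7=21, C2→D 14·20=280, C3→D 14·9=126, C4→D 4·5=20. Service 447; fixed 42; total 489.
Plan B: {A}: C1→A 15·7=105, C2→A 9·20=180, C3→A 6·9=54, C4→A 10·5=50. Service 389; fixed 25; total 414.
Difference: |489 − 414| = 75.

Plan B is cheaper by 75.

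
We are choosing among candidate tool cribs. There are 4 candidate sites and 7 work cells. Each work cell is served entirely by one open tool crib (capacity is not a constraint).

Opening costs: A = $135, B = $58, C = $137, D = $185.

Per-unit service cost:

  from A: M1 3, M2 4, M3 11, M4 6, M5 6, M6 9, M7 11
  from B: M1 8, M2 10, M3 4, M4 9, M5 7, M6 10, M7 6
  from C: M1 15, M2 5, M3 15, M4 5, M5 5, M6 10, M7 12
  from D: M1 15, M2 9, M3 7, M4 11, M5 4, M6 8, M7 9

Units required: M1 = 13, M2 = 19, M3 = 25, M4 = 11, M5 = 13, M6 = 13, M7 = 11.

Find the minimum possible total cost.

For any fixed open set, each work cell goes to its cheapest open site; total = fixed + service.
{A, B}: M1→A 3·13=39, M2→A 4·19=76, M3→B 4·25=100, M4→A 6·11=66, M5→A 6·13=78, M6→A 9·13=117, M7→B 6·11=66. Service 542; fixed 193; total 735.
{B, C}: service 615 + fixed 195 = 810
{B}: M1→B 8·13=104, M2→B 10·19=190, M3→B 4·25=100, M4→B 9·11=99, M5→B 7·13=91, M6→B 10·13=130, M7→B 6·11=66. Service 780; fixed 58; total 838.
{A, B, C, D}: service 492 + fixed 515 = 1007
No other subset beats 735.

Minimum total cost: 735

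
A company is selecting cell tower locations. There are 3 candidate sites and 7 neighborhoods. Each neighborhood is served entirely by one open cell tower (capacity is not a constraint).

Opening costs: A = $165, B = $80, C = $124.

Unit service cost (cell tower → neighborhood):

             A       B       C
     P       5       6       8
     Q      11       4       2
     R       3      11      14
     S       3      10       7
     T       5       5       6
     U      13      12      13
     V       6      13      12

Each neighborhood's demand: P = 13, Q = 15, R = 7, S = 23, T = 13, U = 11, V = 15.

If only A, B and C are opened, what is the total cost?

Each neighborhood is assigned to its cheapest site among the open ones.
{A, B, C}: P→A 5·13=65, Q→C 2·15=30, R→A 3·7=21, S→A 3·23=69, T→A 5·13=65, U→B 12·11=132, V→A 6·15=90. Service 472; fixed 369; total 841.

Total cost: 841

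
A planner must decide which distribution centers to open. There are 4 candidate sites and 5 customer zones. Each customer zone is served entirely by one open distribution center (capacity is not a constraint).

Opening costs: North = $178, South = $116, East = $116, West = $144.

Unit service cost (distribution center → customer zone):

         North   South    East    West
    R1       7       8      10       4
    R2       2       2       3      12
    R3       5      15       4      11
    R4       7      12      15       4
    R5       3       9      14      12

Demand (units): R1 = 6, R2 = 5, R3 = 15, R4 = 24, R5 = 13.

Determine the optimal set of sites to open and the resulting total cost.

Open North only; minimum total cost 512.

For any fixed open set, each customer zone goes to its cheapest open site; total = fixed + service.
{North}: R1→North 7·6=42, R2→North 2·5=10, R3→North 5·15=75, R4→North 7·24=168, R5→North 3·13=39. Service 334; fixed 178; total 512.
{North, West}: service 244 + fixed 322 = 566
{East, West}: R1→West 4·6=24, R2→East 3·5=15, R3→East 4·15=60, R4→West 4·24=96, R5→West 12·13=156. Service 351; fixed 260; total 611.
{North, South, East, West}: service 229 + fixed 554 = 783
(All 15 nonempty subsets were checked; North only is lowest.)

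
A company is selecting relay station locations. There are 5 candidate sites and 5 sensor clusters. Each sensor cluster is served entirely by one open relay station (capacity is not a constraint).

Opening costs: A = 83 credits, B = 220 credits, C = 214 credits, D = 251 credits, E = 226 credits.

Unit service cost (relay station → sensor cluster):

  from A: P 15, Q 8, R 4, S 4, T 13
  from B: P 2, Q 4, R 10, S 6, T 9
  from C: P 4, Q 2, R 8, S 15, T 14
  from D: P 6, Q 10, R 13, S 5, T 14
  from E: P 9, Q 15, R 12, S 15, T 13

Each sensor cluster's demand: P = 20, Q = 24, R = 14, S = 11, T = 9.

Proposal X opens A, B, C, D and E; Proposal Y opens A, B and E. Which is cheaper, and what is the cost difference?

Proposal Y is cheaper by 417.

Proposal X: {A, B, C, D, E}: P→B 2·20=40, Q→C 2·24=48, R→A 4·14=56, S→A 4·11=44, T→B 9·9=81. Service 269; fixed 994; total 1263.
Proposal Y: {A, B, E}: P→B 2·20=40, Q→B 4·24=96, R→A 4·14=56, S→A 4·11=44, T→B 9·9=81. Service 317; fixed 529; total 846.
Difference: |1263 − 846| = 417.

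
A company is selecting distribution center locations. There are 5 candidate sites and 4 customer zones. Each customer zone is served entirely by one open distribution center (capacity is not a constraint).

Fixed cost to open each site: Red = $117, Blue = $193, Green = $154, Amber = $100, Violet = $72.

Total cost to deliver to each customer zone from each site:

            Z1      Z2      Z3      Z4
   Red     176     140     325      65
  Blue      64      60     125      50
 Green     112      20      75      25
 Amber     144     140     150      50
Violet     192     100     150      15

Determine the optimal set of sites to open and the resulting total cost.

Open Green only; minimum total cost 386.

For any fixed open set, each customer zone goes to its cheapest open site; total = fixed + service.
{Green}: Z1→Green 112, Z2→Green 20, Z3→Green 75, Z4→Green 25. Service 232; fixed 154; total 386.
{Green, Violet}: Z1→Green 112, Z2→Green 20, Z3→Green 75, Z4→Violet 15. Service 222; fixed 226; total 448.
{Green, Amber}: service 232 + fixed 254 = 486
{Red, Blue, Green, Amber, Violet}: service 174 + fixed 636 = 810
No other subset beats 386.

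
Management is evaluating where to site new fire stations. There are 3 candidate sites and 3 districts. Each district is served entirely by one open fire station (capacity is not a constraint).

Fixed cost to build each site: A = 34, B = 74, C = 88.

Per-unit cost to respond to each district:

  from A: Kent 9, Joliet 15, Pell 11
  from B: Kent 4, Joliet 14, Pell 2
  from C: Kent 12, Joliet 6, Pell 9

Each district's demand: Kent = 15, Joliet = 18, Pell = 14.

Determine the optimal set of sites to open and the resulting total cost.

Open B and C; minimum total cost 358.

For any fixed open set, each district goes to its cheapest open site; total = fixed + service.
{B, C}: Kent→B 4·15=60, Joliet→C 6·18=108, Pell→B 2·14=28. Service 196; fixed 162; total 358.
{A, B, C}: service 196 + fixed 196 = 392
{B}: Kent→B 4·15=60, Joliet→B 14·18=252, Pell→B 2·14=28. Service 340; fixed 74; total 414.
{A}: service 559 + fixed 34 = 593
No other subset beats 358.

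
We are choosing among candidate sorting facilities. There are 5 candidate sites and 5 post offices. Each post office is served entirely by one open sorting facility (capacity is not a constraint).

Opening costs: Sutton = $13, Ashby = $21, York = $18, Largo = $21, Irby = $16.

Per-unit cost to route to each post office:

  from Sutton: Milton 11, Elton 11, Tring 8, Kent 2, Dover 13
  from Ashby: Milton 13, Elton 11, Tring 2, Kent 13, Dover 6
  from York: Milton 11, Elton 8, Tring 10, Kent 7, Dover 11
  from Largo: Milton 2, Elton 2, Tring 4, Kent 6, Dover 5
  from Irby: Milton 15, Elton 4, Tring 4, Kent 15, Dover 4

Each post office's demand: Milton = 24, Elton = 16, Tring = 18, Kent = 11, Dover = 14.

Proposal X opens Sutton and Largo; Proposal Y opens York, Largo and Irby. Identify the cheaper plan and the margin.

Proposal X: {Sutton, Largo}: Milton→Largo 2·24=48, Elton→Largo 2·16=32, Tring→Largo 4·18=72, Kent→Sutton 2·11=22, Dover→Largo 5·14=70. Service 244; fixed 34; total 278.
Proposal Y: {York, Largo, Irby}: Milton→Largo 2·24=48, Elton→Largo 2·16=32, Tring→Largo 4·18=72, Kent→Largo 6·11=66, Dover→Irby 4·14=56. Service 274; fixed 55; total 329.
Difference: |278 − 329| = 51.

Proposal X is cheaper by 51.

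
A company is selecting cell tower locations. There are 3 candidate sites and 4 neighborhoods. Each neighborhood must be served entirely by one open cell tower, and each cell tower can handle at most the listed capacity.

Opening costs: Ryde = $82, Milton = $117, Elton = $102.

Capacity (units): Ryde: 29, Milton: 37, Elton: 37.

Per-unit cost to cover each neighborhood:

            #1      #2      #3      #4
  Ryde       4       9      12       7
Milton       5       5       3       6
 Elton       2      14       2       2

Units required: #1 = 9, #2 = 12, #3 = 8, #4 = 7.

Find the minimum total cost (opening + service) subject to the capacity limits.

Open {Milton}: #1→Milton 5·9=45, #2→Milton 5·12=60, #3→Milton 3·8=24, #4→Milton 6·7=42.
Loads: Milton carries 36/37. Service 171; fixed 117; total 288.
Next best feasible plan costs 318.

Minimum total cost: 288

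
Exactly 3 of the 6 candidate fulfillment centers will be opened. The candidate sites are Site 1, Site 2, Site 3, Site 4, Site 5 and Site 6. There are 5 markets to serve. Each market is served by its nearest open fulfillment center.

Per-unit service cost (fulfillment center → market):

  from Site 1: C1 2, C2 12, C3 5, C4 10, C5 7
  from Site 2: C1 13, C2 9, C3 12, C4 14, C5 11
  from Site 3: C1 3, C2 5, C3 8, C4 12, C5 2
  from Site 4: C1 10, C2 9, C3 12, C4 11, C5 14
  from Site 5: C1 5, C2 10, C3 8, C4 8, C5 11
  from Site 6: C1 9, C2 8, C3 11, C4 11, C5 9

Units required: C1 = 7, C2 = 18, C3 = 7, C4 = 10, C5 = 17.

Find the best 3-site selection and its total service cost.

With exactly 3 open, each market uses its cheapest among the chosen.
{Site 1, Site 3, Site 5}: C1→Site 1 2·7=14, C2→Site 3 5·18=90, C3→Site 1 5·7=35, C4→Site 5 8·10=80, C5→Site 3 2·17=34. Service cost 253.
{Site 1, Site 2, Site 3}: service cost 273
{Site 1, Site 3, Site 4}: service cost 273
Among all 20 size-3 choices, {Site 1, Site 3, Site 5} is lowest.

Choose Site 1, Site 3 and Site 5; total service cost 253.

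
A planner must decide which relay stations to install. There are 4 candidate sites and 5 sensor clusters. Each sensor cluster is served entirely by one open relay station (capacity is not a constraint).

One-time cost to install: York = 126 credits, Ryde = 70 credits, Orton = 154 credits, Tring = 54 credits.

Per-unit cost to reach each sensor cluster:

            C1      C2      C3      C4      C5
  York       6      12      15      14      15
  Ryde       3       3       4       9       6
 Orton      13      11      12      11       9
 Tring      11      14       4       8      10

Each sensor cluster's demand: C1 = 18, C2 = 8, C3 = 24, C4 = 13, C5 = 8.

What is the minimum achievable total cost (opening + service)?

Minimum total cost: 409

For any fixed open set, each sensor cluster goes to its cheapest open site; total = fixed + service.
{Ryde}: C1→Ryde 3·18=54, C2→Ryde 3·8=24, C3→Ryde 4·24=96, C4→Ryde 9·13=117, C5→Ryde 6·8=48. Service 339; fixed 70; total 409.
{Ryde, Tring}: service 326 + fixed 124 = 450
{York, Ryde}: service 339 + fixed 196 = 535
{York, Ryde, Orton, Tring}: C1→Ryde 3·18=54, C2→Ryde 3·8=24, C3→Ryde 4·24=96, C4→Tring 8·13=104, C5→Ryde 6·8=48. Service 326; fixed 404; total 730.
No other subset beats 409.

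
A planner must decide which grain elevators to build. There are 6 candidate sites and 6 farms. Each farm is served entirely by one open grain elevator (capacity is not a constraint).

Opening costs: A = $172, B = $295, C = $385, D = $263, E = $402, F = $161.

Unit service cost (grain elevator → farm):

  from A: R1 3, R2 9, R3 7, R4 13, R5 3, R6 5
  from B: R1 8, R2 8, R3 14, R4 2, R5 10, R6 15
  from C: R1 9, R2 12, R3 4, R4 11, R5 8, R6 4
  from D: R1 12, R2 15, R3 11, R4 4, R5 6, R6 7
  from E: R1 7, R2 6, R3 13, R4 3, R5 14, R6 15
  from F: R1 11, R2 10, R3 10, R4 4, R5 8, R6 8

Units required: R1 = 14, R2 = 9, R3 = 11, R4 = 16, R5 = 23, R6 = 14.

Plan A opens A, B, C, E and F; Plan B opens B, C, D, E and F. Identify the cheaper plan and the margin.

Plan A: {A, B, C, E, F}: R1→A 3·14=42, R2→E 6·9=54, R3→C 4·11=44, R4→B 2·16=32, R5→A 3·23=69, R6→C 4·14=56. Service 297; fixed 1415; total 1712.
Plan B: {B, C, D, E, F}: R1→E 7·14=98, R2→E 6·9=54, R3→C 4·11=44, R4→B 2·16=32, R5→D 6·23=138, R6→C 4·14=56. Service 422; fixed 1506; total 1928.
Difference: |1712 − 1928| = 216.

Plan A is cheaper by 216.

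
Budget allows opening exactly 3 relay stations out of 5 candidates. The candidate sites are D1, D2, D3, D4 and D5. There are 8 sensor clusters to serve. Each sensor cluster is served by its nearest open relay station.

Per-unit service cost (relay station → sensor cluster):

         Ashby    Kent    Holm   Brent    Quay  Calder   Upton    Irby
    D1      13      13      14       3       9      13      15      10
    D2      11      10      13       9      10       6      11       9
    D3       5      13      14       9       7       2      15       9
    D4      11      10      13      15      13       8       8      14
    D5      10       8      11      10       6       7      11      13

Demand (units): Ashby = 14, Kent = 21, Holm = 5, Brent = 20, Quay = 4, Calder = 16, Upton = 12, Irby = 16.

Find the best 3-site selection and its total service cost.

Choose D1, D3 and D5; total service cost 685.

With exactly 3 open, each sensor cluster uses its cheapest among the chosen.
{D1, D3, D5}: Ashby→D3 5·14=70, Kent→D5 8·21=168, Holm→D5 11·5=55, Brent→D1 3·20=60, Quay→D5 6·4=24, Calder→D3 2·16=32, Upton→D5 11·12=132, Irby→D3 9·16=144. Service cost 685.
{D1, D3, D4}: service cost 705
{D1, D2, D3}: service cost 741
Among all 10 size-3 choices, {D1, D3, D5} is lowest.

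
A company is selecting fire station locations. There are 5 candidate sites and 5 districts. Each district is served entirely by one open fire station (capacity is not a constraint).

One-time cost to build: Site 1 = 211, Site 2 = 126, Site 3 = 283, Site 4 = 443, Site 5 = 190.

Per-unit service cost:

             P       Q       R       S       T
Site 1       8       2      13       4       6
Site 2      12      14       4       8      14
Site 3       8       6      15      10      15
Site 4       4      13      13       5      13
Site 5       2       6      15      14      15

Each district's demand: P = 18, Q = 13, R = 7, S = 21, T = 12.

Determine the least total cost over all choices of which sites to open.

Minimum total cost: 628

For any fixed open set, each district goes to its cheapest open site; total = fixed + service.
{Site 1}: P→Site 1 8·18=144, Q→Site 1 2·13=26, R→Site 1 13·7=91, S→Site 1 4·21=84, T→Site 1 6·12=72. Service 417; fixed 211; total 628.
{Site 1, Site 2}: service 354 + fixed 337 = 691
{Site 1, Site 5}: P→Site 5 2·18=36, Q→Site 1 2·13=26, R→Site 1 13·7=91, S→Site 1 4·21=84, T→Site 1 6·12=72. Service 309; fixed 401; total 710.
{Site 1, Site 2, Site 3, Site 4, Site 5}: service 246 + fixed 1253 = 1499
No other subset beats 628.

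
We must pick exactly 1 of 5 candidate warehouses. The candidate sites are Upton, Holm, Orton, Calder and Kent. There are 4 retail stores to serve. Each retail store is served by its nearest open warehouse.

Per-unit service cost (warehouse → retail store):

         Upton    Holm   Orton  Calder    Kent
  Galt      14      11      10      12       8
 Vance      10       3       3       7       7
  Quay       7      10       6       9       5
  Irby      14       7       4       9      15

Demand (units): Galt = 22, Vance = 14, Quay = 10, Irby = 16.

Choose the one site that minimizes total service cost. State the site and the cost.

Choose Orton only; total service cost 386.

With exactly 1 open, each retail store uses its cheapest among the chosen.
{Orton}: Galt→Orton 10·22=220, Vance→Orton 3·14=42, Quay→Orton 6·10=60, Irby→Orton 4·16=64. Service cost 386.
{Holm}: service cost 496
{Kent}: service cost 564
Among all 5 size-1 choices, {Orton} is lowest.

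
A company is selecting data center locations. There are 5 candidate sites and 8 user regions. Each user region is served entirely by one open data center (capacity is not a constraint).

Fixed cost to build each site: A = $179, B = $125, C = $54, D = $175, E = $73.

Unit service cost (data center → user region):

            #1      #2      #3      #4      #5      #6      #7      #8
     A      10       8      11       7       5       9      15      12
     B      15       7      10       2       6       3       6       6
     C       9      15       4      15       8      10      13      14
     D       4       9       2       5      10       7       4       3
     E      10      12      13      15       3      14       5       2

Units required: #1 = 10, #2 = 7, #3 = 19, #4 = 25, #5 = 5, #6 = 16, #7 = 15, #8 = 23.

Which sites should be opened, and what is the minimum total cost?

For any fixed open set, each user region goes to its cheapest open site; total = fixed + service.
{B, D}: #1→D 4·10=40, #2→B 7·7=49, #3→D 2·19=38, #4→B 2·25=50, #5→B 6·5=30, #6→B 3·16=48, #7→D 4·15=60, #8→D 3·23=69. Service 384; fixed 300; total 684.
{B, C, E}: service 449 + fixed 252 = 701
{B, D, E}: service 346 + fixed 373 = 719
{A, B, C, D, E}: service 346 + fixed 606 = 952
No other subset beats 684.

Open B and D; minimum total cost 684.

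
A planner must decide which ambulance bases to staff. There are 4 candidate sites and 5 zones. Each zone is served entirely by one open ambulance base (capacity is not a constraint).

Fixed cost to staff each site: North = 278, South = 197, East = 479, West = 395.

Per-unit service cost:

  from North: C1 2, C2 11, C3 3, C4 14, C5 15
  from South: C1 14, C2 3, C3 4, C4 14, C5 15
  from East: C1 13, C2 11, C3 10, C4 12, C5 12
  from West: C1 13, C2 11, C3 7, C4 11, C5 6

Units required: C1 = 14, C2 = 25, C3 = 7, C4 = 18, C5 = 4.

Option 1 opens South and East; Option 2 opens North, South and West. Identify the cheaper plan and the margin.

Option 2 is cheaper by 9.

Option 1: {South, East}: C1→East 13·14=182, C2→South 3·25=75, C3→South 4·7=28, C4→East 12·18=216, C5→East 12·4=48. Service 549; fixed 676; total 1225.
Option 2: {North, South, West}: C1→North 2·14=28, C2→South 3·25=75, C3→North 3·7=21, C4→West 11·18=198, C5→West 6·4=24. Service 346; fixed 870; total 1216.
Difference: |1225 − 1216| = 9.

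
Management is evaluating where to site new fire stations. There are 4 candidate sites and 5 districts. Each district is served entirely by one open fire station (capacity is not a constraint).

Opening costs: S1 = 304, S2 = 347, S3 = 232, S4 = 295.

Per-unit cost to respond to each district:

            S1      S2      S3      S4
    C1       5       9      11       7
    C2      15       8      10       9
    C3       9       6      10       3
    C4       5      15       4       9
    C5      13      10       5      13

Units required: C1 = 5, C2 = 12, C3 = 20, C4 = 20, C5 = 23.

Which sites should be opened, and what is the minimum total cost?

For any fixed open set, each district goes to its cheapest open site; total = fixed + service.
{S3}: C1→S3 11·5=55, C2→S3 10·12=120, C3→S3 10·20=200, C4→S3 4·20=80, C5→S3 5·23=115. Service 570; fixed 232; total 802.
{S3, S4}: service 398 + fixed 527 = 925
{S4}: C1→S4 7·5=35, C2→S4 9·12=108, C3→S4 3·20=60, C4→S4 9·20=180, C5→S4 13·23=299. Service 682; fixed 295; total 977.
{S1, S2, S3, S4}: service 376 + fixed 1178 = 1554
No other subset beats 802.

Open S3 only; minimum total cost 802.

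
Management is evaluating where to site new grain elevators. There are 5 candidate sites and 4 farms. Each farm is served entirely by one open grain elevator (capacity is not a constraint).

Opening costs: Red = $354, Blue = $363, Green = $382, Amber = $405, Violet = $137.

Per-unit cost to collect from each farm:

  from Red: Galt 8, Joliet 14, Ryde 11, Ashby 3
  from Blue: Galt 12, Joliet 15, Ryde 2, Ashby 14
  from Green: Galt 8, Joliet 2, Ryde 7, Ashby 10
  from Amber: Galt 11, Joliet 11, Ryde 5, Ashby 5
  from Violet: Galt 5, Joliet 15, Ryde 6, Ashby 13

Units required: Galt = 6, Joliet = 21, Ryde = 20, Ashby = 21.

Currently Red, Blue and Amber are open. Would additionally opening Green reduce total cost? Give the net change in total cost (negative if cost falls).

No — net change +193 (cost rises by 193).

Current service cost with {Red, Blue, Amber}: 382.
Adding Green: each farm re-picks its cheapest; new service cost 193, saving 189.
Extra fixed cost: 382. Net change = 382 − 189 = 193.
(Totals: 1504 → 1697.)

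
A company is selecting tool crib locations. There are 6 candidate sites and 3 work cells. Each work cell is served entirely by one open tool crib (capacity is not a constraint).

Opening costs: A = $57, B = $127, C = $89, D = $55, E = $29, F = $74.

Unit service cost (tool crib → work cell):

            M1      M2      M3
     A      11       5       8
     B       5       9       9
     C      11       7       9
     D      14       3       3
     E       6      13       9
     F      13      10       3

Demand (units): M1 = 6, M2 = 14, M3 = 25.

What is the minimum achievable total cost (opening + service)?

Minimum total cost: 237

For any fixed open set, each work cell goes to its cheapest open site; total = fixed + service.
{D, E}: M1→E 6·6=36, M2→D 3·14=42, M3→D 3·25=75. Service 153; fixed 84; total 237.
{D}: service 201 + fixed 55 = 256
{A, D, E}: M1→E 6·6=36, M2→D 3·14=42, M3→D 3·25=75. Service 153; fixed 141; total 294.
{A, B, C, D, E, F}: service 147 + fixed 431 = 578
No other subset beats 237.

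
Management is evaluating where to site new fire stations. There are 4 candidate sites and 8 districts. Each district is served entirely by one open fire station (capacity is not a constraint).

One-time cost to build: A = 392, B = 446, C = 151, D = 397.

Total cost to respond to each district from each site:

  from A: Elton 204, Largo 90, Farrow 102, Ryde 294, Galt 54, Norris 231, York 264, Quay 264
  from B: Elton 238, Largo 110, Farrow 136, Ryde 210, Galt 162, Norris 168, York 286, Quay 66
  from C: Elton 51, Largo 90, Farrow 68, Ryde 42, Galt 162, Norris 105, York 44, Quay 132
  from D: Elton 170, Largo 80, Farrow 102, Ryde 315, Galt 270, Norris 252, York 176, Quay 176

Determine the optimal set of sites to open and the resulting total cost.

Open C only; minimum total cost 845.

For any fixed open set, each district goes to its cheapest open site; total = fixed + service.
{C}: Elton→C 51, Largo→C 90, Farrow→C 68, Ryde→C 42, Galt→C 162, Norris→C 105, York→C 44, Quay→C 132. Service 694; fixed 151; total 845.
{A, C}: service 586 + fixed 543 = 1129
{B, C}: service 628 + fixed 597 = 1225
{A, B, C, D}: Elton→C 51, Largo→D 80, Farrow→C 68, Ryde→C 42, Galt→A 54, Norris→C 105, York→C 44, Quay→B 66. Service 510; fixed 1386; total 1896.
No other subset beats 845.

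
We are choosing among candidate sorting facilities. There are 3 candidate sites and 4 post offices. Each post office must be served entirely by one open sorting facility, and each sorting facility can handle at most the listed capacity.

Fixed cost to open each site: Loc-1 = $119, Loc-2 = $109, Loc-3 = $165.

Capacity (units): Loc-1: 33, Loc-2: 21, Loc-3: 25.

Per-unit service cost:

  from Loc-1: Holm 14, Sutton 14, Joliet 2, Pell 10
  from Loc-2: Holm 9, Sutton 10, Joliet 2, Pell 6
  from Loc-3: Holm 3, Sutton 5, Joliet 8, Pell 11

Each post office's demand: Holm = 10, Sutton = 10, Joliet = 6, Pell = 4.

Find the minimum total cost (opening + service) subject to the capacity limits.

Open {Loc-2, Loc-3}: Holm→Loc-3 3·10=30, Sutton→Loc-3 5·10=50, Joliet→Loc-2 2·6=12, Pell→Loc-2 6·4=24.
Loads: Loc-2 carries 10/21, Loc-3 carries 20/25. Service 116; fixed 274; total 390.
Next best feasible plan costs 410.

Minimum total cost: 390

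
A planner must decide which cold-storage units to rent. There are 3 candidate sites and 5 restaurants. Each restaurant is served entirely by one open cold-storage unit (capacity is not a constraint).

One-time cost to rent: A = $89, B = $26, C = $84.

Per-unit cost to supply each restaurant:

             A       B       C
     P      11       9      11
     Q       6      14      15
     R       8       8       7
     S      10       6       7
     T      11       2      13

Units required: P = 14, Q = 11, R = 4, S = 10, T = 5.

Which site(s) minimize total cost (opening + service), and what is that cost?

For any fixed open set, each restaurant goes to its cheapest open site; total = fixed + service.
{B}: P→B 9·14=126, Q→B 14·11=154, R→B 8·4=32, S→B 6·10=60, T→B 2·5=10. Service 382; fixed 26; total 408.
{A, B}: service 294 + fixed 115 = 409
{B, C}: service 378 + fixed 110 = 488
{A, B, C}: P→B 9·14=126, Q→A 6·11=66, R→C 7·4=28, S→B 6·10=60, T→B 2·5=10. Service 290; fixed 199; total 489.
No other subset beats 408.

Open B only; minimum total cost 408.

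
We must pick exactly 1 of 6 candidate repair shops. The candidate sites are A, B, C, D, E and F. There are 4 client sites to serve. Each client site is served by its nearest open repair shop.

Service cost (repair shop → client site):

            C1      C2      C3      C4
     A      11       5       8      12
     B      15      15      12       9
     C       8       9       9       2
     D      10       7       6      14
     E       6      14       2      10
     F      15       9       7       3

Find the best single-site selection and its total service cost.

Choose C only; total service cost 28.

With exactly 1 open, each client site uses its cheapest among the chosen.
{C}: C1→C 8, C2→C 9, C3→C 9, C4→C 2. Service cost 28.
{E}: service cost 32
{F}: service cost 34
Among all 6 size-1 choices, {C} is lowest.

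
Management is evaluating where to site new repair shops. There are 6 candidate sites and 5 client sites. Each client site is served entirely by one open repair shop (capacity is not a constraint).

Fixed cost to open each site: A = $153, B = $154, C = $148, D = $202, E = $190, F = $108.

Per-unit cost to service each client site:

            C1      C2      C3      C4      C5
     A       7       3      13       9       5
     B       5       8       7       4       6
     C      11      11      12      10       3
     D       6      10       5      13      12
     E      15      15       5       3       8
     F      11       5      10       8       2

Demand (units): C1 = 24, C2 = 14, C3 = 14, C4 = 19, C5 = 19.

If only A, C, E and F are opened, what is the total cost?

Total cost: 974

Each client site is assigned to its cheapest site among the open ones.
{A, C, E, F}: C1→A 7·24=168, C2→A 3·14=42, C3→E 5·14=70, C4→E 3·19=57, C5→F 2·19=38. Service 375; fixed 599; total 974.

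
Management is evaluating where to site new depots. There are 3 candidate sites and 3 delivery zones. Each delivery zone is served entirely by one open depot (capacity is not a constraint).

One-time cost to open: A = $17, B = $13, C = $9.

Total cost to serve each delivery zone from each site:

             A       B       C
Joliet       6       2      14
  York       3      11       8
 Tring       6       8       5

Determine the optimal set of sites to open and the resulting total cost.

Open A only; minimum total cost 32.

For any fixed open set, each delivery zone goes to its cheapest open site; total = fixed + service.
{A}: Joliet→A 6, York→A 3, Tring→A 6. Service 15; fixed 17; total 32.
{B}: Joliet→B 2, York→B 11, Tring→B 8. Service 21; fixed 13; total 34.
{C}: Joliet→C 14, York→C 8, Tring→C 5. Service 27; fixed 9; total 36.
{A, B, C}: service 10 + fixed 39 = 49
No other subset beats 32.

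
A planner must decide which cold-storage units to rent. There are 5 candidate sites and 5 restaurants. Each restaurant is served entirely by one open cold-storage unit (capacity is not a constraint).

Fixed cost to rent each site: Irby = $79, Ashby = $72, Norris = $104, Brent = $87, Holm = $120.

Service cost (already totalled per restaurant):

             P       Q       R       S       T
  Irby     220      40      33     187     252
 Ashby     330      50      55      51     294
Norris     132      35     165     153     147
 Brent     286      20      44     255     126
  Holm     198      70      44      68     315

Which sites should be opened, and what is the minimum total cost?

Open Ashby and Norris; minimum total cost 596.

For any fixed open set, each restaurant goes to its cheapest open site; total = fixed + service.
{Ashby, Norris}: P→Norris 132, Q→Norris 35, R→Ashby 55, S→Ashby 51, T→Norris 147. Service 420; fixed 176; total 596.
{Ashby, Norris, Brent}: P→Norris 132, Q→Brent 20, R→Brent 44, S→Ashby 51, T→Brent 126. Service 373; fixed 263; total 636.
{Norris, Holm}: P→Norris 132, Q→Norris 35, R→Holm 44, S→Holm 68, T→Norris 147. Service 426; fixed 224; total 650.
{Irby, Ashby, Norris, Brent, Holm}: service 362 + fixed 462 = 824
No other subset beats 596.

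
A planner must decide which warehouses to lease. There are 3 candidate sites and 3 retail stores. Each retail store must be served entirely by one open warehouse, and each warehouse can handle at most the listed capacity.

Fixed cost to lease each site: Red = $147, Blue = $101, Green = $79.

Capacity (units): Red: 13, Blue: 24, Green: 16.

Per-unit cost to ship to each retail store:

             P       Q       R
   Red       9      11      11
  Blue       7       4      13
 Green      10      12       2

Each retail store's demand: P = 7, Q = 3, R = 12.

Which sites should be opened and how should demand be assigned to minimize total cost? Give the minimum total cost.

Open {Blue, Green}: P→Blue 7·7=49, Q→Blue 4·3=12, R→Green 2·12=24.
Loads: Blue carries 10/24, Green carries 12/16. Service 85; fixed 180; total 265.
Next best feasible plan costs 289.

Minimum total cost: 265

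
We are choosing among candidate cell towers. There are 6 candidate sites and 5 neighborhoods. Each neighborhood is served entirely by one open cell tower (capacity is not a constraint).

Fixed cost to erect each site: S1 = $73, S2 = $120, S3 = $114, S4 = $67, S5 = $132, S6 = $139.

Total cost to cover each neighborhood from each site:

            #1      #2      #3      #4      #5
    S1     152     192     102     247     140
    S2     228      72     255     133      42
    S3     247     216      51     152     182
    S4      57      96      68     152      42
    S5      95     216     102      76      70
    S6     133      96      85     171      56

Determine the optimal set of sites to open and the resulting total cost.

For any fixed open set, each neighborhood goes to its cheapest open site; total = fixed + service.
{S4}: #1→S4 57, #2→S4 96, #3→S4 68, #4→S4 152, #5→S4 42. Service 415; fixed 67; total 482.
{S4, S5}: service 339 + fixed 199 = 538
{S1, S4}: service 415 + fixed 140 = 555
{S1, S2, S3, S4, S5, S6}: #1→S4 57, #2→S2 72, #3→S3 51, #4→S5 76, #5→S2 42. Service 298; fixed 645; total 943.
No other subset beats 482.

Open S4 only; minimum total cost 482.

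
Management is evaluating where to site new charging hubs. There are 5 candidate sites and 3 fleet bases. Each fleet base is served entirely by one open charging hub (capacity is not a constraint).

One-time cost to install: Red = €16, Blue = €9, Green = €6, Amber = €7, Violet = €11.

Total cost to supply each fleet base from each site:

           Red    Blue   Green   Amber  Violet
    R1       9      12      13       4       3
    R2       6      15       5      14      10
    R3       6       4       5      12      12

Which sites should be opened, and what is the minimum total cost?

For any fixed open set, each fleet base goes to its cheapest open site; total = fixed + service.
{Green, Amber}: R1→Amber 4, R2→Green 5, R3→Green 5. Service 14; fixed 13; total 27.
{Green}: R1→Green 13, R2→Green 5, R3→Green 5. Service 23; fixed 6; total 29.
{Green, Violet}: service 13 + fixed 17 = 30
{Red, Blue, Green, Amber, Violet}: service 12 + fixed 49 = 61
No other subset beats 27.

Open Green and Amber; minimum total cost 27.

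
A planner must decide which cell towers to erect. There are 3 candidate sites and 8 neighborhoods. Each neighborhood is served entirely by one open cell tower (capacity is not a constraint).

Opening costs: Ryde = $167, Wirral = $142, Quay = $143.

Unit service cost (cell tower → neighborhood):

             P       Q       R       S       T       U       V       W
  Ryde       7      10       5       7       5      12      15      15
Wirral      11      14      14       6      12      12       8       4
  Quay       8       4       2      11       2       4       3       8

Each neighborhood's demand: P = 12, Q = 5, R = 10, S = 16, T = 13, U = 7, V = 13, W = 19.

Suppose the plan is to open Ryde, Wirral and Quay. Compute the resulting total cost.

Total cost: 841

Each neighborhood is assigned to its cheapest site among the open ones.
{Ryde, Wirral, Quay}: P→Ryde 7·12=84, Q→Quay 4·5=20, R→Quay 2·10=20, S→Wirral 6·16=96, T→Quay 2·13=26, U→Quay 4·7=28, V→Quay 3·13=39, W→Wirral 4·19=76. Service 389; fixed 452; total 841.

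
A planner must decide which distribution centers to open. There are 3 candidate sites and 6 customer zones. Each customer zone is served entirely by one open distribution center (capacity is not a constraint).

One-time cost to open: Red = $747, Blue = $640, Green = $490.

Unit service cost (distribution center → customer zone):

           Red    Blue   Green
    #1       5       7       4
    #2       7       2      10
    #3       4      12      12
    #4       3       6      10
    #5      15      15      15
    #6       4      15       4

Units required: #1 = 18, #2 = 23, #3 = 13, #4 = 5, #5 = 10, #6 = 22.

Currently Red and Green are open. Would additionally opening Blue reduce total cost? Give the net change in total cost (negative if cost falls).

Current service cost with {Red, Green}: 538.
Adding Blue: each customer zone re-picks its cheapest; new service cost 423, saving 115.
Extra fixed cost: 640. Net change = 640 − 115 = 525.
(Totals: 1775 → 2300.)

No — net change +525 (cost rises by 525).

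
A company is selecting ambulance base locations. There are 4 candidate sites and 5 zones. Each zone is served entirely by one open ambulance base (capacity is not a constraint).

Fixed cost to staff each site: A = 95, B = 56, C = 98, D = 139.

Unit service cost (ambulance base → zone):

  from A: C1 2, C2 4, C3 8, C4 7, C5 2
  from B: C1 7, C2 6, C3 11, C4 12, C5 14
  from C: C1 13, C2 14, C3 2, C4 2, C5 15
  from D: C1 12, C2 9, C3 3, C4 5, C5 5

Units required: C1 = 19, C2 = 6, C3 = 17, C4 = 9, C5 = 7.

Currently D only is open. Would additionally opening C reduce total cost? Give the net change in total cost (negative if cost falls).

No — net change +54 (cost rises by 54).

Current service cost with {D}: 413.
Adding C: each zone re-picks its cheapest; new service cost 369, saving 44.
Extra fixed cost: 98. Net change = 98 − 44 = 54.
(Totals: 552 → 606.)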